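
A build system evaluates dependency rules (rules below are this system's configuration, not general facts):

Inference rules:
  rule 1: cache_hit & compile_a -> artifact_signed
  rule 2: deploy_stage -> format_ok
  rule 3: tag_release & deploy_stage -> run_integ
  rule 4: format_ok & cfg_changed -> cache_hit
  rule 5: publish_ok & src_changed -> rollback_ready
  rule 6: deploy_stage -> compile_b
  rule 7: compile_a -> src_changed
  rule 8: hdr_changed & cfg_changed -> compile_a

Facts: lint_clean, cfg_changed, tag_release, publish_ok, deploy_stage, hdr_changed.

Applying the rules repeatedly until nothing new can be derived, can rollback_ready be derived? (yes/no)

yes

Round 1: rule 2 [deploy_stage -> format_ok]; rule 3 [tag_release & deploy_stage -> run_integ]; rule 6 [deploy_stage -> compile_b]; rule 8 [hdr_changed & cfg_changed -> compile_a]. Adds format_ok, run_integ, compile_b, compile_a.
Round 2: rule 4 [format_ok & cfg_changed -> cache_hit]; rule 7 [compile_a -> src_changed]. Adds cache_hit, src_changed.
Round 3: rule 1 [cache_hit & compile_a -> artifact_signed]; rule 5 [publish_ok & src_changed -> rollback_ready]. Adds artifact_signed, rollback_ready.
rollback_ready appears in round 3, so it is derivable.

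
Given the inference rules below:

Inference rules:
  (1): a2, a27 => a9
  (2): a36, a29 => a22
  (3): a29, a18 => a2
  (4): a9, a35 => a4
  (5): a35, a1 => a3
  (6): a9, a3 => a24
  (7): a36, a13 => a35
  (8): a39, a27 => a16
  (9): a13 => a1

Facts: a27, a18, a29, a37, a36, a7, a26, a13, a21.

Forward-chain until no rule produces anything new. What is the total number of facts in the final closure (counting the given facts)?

17

[1] (2) [a36, a29 => a22]; (3) [a29, a18 => a2]; (7) [a36, a13 => a35]; (9) [a13 => a1]. ⇒ new: a22, a2, a35, a1.
[2] (1) [a2, a27 => a9]; (5) [a35, a1 => a3]. ⇒ new: a9, a3.
[3] (4) [a9, a35 => a4]; (6) [a9, a3 => a24]. ⇒ new: a4, a24.
Closure: {a1, a13, a18, a2, a21, a22, a24, a26, a27, a29, a3, a35, a36, a37, a4, a7, a9} — 17 facts.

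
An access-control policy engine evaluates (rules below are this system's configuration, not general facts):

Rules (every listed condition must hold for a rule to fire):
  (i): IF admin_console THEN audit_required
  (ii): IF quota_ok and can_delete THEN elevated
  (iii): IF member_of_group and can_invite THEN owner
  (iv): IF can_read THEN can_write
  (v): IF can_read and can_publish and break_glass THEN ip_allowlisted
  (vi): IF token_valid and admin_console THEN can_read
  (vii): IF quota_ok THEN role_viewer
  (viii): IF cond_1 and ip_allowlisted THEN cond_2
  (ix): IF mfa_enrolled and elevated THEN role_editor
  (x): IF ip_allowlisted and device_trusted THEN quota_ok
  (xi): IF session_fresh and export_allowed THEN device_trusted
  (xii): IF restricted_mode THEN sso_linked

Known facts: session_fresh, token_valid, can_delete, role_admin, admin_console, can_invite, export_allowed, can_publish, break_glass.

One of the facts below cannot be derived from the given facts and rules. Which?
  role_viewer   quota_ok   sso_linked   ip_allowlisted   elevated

[1] (i) [IF admin_console THEN audit_required]; (vi) [IF token_valid and admin_console THEN can_read]; (xi) [IF session_fresh and export_allowed THEN device_trusted]. ⇒ new: audit_required, can_read, device_trusted.
[2] (iv) [IF can_read THEN can_write]; (v) [IF can_read and can_publish and break_glass THEN ip_allowlisted]. ⇒ new: can_write, ip_allowlisted.
[3] (x) [IF ip_allowlisted and device_trusted THEN quota_ok]. ⇒ new: quota_ok.
[4] (ii) [IF quota_ok and can_delete THEN elevated]; (vii) [IF quota_ok THEN role_viewer]. ⇒ new: elevated, role_viewer.
Derived: elevated (round 4), ip_allowlisted (round 2), quota_ok (round 3), role_viewer (round 4). sso_linked never appears in any round.

sso_linked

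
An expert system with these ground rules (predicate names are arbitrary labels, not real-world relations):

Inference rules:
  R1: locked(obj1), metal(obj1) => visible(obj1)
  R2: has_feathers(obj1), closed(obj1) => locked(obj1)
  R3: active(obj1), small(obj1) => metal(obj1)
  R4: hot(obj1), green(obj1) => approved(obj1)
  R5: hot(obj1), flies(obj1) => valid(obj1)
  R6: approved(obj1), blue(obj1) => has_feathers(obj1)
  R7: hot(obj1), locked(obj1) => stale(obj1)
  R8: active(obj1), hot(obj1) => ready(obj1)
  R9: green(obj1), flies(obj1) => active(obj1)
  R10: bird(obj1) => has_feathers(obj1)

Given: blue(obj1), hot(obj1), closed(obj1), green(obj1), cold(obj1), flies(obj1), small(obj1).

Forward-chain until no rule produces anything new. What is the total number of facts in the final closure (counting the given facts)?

16

Round 1 — R4, R5, R9, derive approved(obj1), valid(obj1), active(obj1).
Round 2 — R3, R6, R8, derive metal(obj1), has_feathers(obj1), ready(obj1).
Round 3 — R2, derive locked(obj1).
Round 4 — R1, R7, derive visible(obj1), stale(obj1).
Closure: {active(obj1), approved(obj1), blue(obj1), closed(obj1), cold(obj1), flies(obj1), green(obj1), has_feathers(obj1), hot(obj1), locked(obj1), metal(obj1), ready(obj1), small(obj1), stale(obj1), valid(obj1), visible(obj1)} — 16 facts.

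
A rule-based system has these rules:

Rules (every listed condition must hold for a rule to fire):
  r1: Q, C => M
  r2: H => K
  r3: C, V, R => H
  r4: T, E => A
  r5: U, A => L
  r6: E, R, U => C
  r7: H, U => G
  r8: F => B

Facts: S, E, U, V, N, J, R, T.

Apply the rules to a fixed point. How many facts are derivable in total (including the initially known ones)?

Round 1 — r4, r6, derive A, C.
Round 2 — r3, r5, derive H, L.
Round 3 — r2, r7, derive K, G.
Closure: {A, C, E, G, H, J, K, L, N, R, S, T, U, V} — 14 facts.

14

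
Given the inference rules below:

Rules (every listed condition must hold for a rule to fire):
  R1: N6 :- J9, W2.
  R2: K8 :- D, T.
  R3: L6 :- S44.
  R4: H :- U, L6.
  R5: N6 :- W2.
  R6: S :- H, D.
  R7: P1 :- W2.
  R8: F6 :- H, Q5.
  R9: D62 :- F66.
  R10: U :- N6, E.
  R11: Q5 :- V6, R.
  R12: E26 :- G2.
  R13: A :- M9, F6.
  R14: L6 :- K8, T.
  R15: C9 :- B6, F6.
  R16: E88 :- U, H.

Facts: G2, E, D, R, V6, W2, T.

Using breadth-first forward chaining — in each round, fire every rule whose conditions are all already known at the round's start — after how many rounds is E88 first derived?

Round 1 fires R2, R5, R7, R11, R12, giving K8, N6, P1, Q5, E26.
Round 2 fires R10, R14, giving U, L6.
Round 3 fires R4, giving H.
Round 4 fires R6, R8, R16, giving S, F6, E88.
E88 first appears in round 4.

4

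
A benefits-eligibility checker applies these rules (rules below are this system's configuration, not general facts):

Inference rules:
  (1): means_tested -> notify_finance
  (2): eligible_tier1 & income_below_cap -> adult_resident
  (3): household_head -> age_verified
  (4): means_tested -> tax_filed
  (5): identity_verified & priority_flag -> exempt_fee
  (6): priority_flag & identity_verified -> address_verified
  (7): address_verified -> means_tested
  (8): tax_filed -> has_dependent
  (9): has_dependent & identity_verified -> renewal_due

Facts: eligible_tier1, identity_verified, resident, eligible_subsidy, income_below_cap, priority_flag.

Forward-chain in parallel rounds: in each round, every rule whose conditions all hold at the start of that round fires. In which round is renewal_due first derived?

5

[1] (2) [eligible_tier1 & income_below_cap -> adult_resident]; (5) [identity_verified & priority_flag -> exempt_fee]; (6) [priority_flag & identity_verified -> address_verified]. ⇒ new: adult_resident, exempt_fee, address_verified.
[2] (7) [address_verified -> means_tested]. ⇒ new: means_tested.
[3] (1) [means_tested -> notify_finance]; (4) [means_tested -> tax_filed]. ⇒ new: notify_finance, tax_filed.
[4] (8) [tax_filed -> has_dependent]. ⇒ new: has_dependent.
[5] (9) [has_dependent & identity_verified -> renewal_due]. ⇒ new: renewal_due.
renewal_due first appears in round 5.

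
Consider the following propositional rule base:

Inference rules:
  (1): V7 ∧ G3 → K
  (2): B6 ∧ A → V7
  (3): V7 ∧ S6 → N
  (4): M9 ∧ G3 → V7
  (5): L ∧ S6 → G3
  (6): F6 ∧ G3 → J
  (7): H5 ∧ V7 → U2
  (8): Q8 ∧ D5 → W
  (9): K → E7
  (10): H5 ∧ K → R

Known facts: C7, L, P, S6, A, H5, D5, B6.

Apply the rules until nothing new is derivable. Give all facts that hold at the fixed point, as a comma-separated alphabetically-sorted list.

A, B6, C7, D5, E7, G3, H5, K, L, N, P, R, S6, U2, V7

Round 1 — (2), (5), derive V7, G3.
Round 2 — (1), (3), (7), derive K, N, U2.
Round 3 — (9), (10), derive E7, R.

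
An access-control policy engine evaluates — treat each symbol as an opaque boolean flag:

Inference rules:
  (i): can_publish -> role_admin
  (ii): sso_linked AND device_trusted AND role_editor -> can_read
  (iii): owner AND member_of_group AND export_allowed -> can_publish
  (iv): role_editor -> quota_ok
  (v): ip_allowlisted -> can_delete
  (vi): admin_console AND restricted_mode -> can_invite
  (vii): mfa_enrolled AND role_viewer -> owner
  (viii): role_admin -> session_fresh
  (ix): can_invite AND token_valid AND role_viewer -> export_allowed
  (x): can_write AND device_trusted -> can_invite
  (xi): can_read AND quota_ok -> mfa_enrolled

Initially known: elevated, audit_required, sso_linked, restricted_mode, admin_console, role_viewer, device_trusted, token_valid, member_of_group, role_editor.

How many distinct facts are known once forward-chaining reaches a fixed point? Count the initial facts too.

[1] (ii) [sso_linked AND device_trusted AND role_editor -> can_read]; (iv) [role_editor -> quota_ok]; (vi) [admin_console AND restricted_mode -> can_invite]. ⇒ new: can_read, quota_ok, can_invite.
[2] (ix) [can_invite AND token_valid AND role_viewer -> export_allowed]; (xi) [can_read AND quota_ok -> mfa_enrolled]. ⇒ new: export_allowed, mfa_enrolled.
[3] (vii) [mfa_enrolled AND role_viewer -> owner]. ⇒ new: owner.
[4] (iii) [owner AND member_of_group AND export_allowed -> can_publish]. ⇒ new: can_publish.
[5] (i) [can_publish -> role_admin]. ⇒ new: role_admin.
[6] (viii) [role_admin -> session_fresh]. ⇒ new: session_fresh.
Closure: {admin_console, audit_required, can_invite, can_publish, can_read, device_trusted, elevated, export_allowed, member_of_group, mfa_enrolled, owner, quota_ok, restricted_mode, role_admin, role_editor, role_viewer, session_fresh, sso_linked, token_valid} — 19 facts.

19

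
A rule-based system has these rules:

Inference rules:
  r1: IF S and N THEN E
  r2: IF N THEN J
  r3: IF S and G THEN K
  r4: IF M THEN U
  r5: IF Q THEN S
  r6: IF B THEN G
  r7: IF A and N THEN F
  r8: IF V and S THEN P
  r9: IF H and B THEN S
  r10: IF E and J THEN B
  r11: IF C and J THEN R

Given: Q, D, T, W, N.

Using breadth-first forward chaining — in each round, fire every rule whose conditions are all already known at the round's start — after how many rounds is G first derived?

4

[1] r2 [IF N THEN J]; r5 [IF Q THEN S]. ⇒ new: J, S.
[2] r1 [IF S and N THEN E]. ⇒ new: E.
[3] r10 [IF E and J THEN B]. ⇒ new: B.
[4] r6 [IF B THEN G]. ⇒ new: G.
G first appears in round 4.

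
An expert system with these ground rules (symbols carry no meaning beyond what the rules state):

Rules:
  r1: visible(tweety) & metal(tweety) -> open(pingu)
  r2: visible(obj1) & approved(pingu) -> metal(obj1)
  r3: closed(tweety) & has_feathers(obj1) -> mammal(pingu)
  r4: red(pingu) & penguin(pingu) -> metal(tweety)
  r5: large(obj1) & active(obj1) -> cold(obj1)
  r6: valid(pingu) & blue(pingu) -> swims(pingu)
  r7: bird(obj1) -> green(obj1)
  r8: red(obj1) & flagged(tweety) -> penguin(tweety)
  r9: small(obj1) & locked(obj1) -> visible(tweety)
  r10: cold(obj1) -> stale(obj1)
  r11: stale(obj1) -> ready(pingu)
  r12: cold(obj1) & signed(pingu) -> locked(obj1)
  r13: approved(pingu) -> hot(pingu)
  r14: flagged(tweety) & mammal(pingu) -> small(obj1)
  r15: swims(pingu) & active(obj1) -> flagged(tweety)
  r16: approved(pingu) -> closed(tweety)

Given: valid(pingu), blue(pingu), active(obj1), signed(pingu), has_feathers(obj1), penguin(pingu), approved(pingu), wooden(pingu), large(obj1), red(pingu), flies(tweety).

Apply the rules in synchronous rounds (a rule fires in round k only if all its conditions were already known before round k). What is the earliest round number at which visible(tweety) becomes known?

Round 1: r4 [red(pingu) & penguin(pingu) -> metal(tweety)]; r5 [large(obj1) & active(obj1) -> cold(obj1)]; r6 [valid(pingu) & blue(pingu) -> swims(pingu)]; r13 [approved(pingu) -> hot(pingu)]; r16 [approved(pingu) -> closed(tweety)]. Adds metal(tweety), cold(obj1), swims(pingu), hot(pingu), closed(tweety).
Round 2: r3 [closed(tweety) & has_feathers(obj1) -> mammal(pingu)]; r10 [cold(obj1) -> stale(obj1)]; r12 [cold(obj1) & signed(pingu) -> locked(obj1)]; r15 [swims(pingu) & active(obj1) -> flagged(tweety)]. Adds mammal(pingu), stale(obj1), locked(obj1), flagged(tweety).
Round 3: r11 [stale(obj1) -> ready(pingu)]; r14 [flagged(tweety) & mammal(pingu) -> small(obj1)]. Adds ready(pingu), small(obj1).
Round 4: r9 [small(obj1) & locked(obj1) -> visible(tweety)]. Adds visible(tweety).
visible(tweety) first appears in round 4.

4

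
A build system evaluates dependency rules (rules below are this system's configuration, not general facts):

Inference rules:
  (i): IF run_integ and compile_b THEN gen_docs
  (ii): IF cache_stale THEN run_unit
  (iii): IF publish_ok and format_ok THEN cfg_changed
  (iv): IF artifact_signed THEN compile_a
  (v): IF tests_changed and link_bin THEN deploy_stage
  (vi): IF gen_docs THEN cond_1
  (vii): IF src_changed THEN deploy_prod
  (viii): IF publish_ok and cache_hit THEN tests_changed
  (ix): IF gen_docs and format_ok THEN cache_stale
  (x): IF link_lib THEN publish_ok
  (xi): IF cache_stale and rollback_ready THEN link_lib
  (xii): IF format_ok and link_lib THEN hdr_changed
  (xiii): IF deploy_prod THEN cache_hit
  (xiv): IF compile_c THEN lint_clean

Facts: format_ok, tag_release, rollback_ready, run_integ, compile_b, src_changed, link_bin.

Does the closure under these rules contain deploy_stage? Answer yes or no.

yes

Round 1 fires (i), (vii), giving gen_docs, deploy_prod.
Round 2 fires (vi), (ix), (xiii), giving cond_1, cache_stale, cache_hit.
Round 3 fires (ii), (xi), giving run_unit, link_lib.
Round 4 fires (x), (xii), giving publish_ok, hdr_changed.
Round 5 fires (iii), (viii), giving cfg_changed, tests_changed.
Round 6 fires (v), giving deploy_stage.
deploy_stage appears in round 6, so it is derivable.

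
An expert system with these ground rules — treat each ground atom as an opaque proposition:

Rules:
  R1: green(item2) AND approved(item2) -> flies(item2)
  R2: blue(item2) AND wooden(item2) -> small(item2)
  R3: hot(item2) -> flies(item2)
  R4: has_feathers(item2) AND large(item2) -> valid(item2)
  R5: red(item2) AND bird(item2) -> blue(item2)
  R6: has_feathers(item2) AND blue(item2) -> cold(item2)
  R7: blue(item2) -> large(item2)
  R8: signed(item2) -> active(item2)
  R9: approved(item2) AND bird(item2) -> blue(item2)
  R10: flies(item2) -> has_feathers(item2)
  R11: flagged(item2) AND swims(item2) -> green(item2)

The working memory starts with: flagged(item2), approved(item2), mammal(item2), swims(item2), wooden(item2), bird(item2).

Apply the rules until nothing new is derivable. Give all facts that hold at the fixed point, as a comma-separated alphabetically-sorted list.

Round 1 — R9, R11, derive blue(item2), green(item2).
Round 2 — R1, R2, R7, derive flies(item2), small(item2), large(item2).
Round 3 — R10, derive has_feathers(item2).
Round 4 — R4, R6, derive valid(item2), cold(item2).

approved(item2), bird(item2), blue(item2), cold(item2), flagged(item2), flies(item2), green(item2), has_feathers(item2), large(item2), mammal(item2), small(item2), swims(item2), valid(item2), wooden(item2)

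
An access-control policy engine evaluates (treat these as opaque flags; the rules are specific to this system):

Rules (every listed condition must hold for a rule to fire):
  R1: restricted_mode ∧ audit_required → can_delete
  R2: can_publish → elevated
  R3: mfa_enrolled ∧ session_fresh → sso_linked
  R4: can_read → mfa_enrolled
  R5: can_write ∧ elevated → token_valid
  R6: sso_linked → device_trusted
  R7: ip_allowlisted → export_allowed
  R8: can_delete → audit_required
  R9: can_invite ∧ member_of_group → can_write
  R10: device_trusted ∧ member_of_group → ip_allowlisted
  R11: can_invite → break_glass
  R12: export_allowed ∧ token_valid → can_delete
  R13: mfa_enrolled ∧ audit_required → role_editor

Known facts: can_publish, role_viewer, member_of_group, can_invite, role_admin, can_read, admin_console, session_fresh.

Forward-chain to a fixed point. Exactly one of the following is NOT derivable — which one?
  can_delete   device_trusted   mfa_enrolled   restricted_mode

[1] R2 [can_publish → elevated]; R4 [can_read → mfa_enrolled]; R9 [can_invite ∧ member_of_group → can_write]; R11 [can_invite → break_glass]. ⇒ new: elevated, mfa_enrolled, can_write, break_glass.
[2] R3 [mfa_enrolled ∧ session_fresh → sso_linked]; R5 [can_write ∧ elevated → token_valid]. ⇒ new: sso_linked, token_valid.
[3] R6 [sso_linked → device_trusted]. ⇒ new: device_trusted.
[4] R10 [device_trusted ∧ member_of_group → ip_allowlisted]. ⇒ new: ip_allowlisted.
[5] R7 [ip_allowlisted → export_allowed]. ⇒ new: export_allowed.
[6] R12 [export_allowed ∧ token_valid → can_delete]. ⇒ new: can_delete.
[7] R8 [can_delete → audit_required]. ⇒ new: audit_required.
[8] R13 [mfa_enrolled ∧ audit_required → role_editor]. ⇒ new: role_editor.
Derived: can_delete (round 6), device_trusted (round 3), mfa_enrolled (round 1). restricted_mode never appears in any round.

restricted_mode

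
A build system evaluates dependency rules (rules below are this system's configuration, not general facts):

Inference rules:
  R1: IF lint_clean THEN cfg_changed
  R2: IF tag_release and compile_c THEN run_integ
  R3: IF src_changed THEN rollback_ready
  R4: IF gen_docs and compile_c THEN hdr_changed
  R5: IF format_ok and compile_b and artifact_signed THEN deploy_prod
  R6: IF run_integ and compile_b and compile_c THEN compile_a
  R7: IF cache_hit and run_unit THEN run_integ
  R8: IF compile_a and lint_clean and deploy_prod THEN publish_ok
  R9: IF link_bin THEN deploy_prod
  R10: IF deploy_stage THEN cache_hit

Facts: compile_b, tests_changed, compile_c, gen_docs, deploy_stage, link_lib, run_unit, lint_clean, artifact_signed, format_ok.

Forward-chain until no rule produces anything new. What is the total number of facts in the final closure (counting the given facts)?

[1] R1 [IF lint_clean THEN cfg_changed]; R4 [IF gen_docs and compile_c THEN hdr_changed]; R5 [IF format_ok and compile_b and artifact_signed THEN deploy_prod]; R10 [IF deploy_stage THEN cache_hit]. ⇒ new: cfg_changed, hdr_changed, deploy_prod, cache_hit.
[2] R7 [IF cache_hit and run_unit THEN run_integ]. ⇒ new: run_integ.
[3] R6 [IF run_integ and compile_b and compile_c THEN compile_a]. ⇒ new: compile_a.
[4] R8 [IF compile_a and lint_clean and deploy_prod THEN publish_ok]. ⇒ new: publish_ok.
Closure: {artifact_signed, cache_hit, cfg_changed, compile_a, compile_b, compile_c, deploy_prod, deploy_stage, format_ok, gen_docs, hdr_changed, link_lib, lint_clean, publish_ok, run_integ, run_unit, tests_changed} — 17 facts.

17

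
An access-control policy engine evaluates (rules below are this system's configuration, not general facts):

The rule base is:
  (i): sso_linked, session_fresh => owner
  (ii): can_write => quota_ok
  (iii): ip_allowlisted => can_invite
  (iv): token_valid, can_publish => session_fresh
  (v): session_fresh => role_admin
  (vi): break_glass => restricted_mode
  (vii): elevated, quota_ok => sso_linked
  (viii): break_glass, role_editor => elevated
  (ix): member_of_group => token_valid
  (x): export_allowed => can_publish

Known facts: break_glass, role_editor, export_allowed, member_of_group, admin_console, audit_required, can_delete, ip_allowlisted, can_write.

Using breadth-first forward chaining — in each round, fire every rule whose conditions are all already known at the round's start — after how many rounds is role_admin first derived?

3

Round 1: (ii) [can_write => quota_ok]; (iii) [ip_allowlisted => can_invite]; (vi) [break_glass => restricted_mode]; (viii) [break_glass, role_editor => elevated]; (ix) [member_of_group => token_valid]; (x) [export_allowed => can_publish]. New: quota_ok, can_invite, restricted_mode, elevated, token_valid, can_publish.
Round 2: (iv) [token_valid, can_publish => session_fresh]; (vii) [elevated, quota_ok => sso_linked]. New: session_fresh, sso_linked.
Round 3: (i) [sso_linked, session_fresh => owner]; (v) [session_fresh => role_admin]. New: owner, role_admin.
role_admin first appears in round 3.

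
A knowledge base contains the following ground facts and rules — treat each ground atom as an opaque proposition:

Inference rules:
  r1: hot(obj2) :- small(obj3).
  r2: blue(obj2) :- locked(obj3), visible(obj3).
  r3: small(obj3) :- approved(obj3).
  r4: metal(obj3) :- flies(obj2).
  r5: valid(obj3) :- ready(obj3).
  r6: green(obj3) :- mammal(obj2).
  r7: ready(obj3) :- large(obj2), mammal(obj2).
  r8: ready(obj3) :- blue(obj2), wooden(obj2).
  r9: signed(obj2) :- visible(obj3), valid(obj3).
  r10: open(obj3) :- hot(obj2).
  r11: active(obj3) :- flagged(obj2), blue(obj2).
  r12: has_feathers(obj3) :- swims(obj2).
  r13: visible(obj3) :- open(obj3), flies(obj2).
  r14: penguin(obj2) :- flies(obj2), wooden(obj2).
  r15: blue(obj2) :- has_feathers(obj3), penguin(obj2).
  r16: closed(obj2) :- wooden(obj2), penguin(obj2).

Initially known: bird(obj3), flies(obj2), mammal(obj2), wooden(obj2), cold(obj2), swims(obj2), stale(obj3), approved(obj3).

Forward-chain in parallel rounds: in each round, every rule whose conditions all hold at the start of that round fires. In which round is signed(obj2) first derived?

Round 1 — r3, r4, r6, r12, r14, derive small(obj3), metal(obj3), green(obj3), has_feathers(obj3), penguin(obj2).
Round 2 — r1, r15, r16, derive hot(obj2), blue(obj2), closed(obj2).
Round 3 — r8, r10, derive ready(obj3), open(obj3).
Round 4 — r5, r13, derive valid(obj3), visible(obj3).
Round 5 — r9, derive signed(obj2).
signed(obj2) first appears in round 5.

5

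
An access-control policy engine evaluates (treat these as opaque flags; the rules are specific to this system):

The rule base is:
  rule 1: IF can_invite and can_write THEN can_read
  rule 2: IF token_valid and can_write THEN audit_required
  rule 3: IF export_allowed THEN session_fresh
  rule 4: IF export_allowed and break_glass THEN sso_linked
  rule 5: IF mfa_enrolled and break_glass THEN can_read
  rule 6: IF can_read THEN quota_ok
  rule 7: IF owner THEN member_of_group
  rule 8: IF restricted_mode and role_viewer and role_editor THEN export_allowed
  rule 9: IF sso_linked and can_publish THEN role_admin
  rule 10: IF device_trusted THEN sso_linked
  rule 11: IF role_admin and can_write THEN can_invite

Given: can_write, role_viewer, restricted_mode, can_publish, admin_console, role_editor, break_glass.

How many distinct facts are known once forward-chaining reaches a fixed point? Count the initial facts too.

[1] rule 8 [IF restricted_mode and role_viewer and role_editor THEN export_allowed]. ⇒ new: export_allowed.
[2] rule 3 [IF export_allowed THEN session_fresh]; rule 4 [IF export_allowed and break_glass THEN sso_linked]. ⇒ new: session_fresh, sso_linked.
[3] rule 9 [IF sso_linked and can_publish THEN role_admin]. ⇒ new: role_admin.
[4] rule 11 [IF role_admin and can_write THEN can_invite]. ⇒ new: can_invite.
[5] rule 1 [IF can_invite and can_write THEN can_read]. ⇒ new: can_read.
[6] rule 6 [IF can_read THEN quota_ok]. ⇒ new: quota_ok.
Closure: {admin_console, break_glass, can_invite, can_publish, can_read, can_write, export_allowed, quota_ok, restricted_mode, role_admin, role_editor, role_viewer, session_fresh, sso_linked} — 14 facts.

14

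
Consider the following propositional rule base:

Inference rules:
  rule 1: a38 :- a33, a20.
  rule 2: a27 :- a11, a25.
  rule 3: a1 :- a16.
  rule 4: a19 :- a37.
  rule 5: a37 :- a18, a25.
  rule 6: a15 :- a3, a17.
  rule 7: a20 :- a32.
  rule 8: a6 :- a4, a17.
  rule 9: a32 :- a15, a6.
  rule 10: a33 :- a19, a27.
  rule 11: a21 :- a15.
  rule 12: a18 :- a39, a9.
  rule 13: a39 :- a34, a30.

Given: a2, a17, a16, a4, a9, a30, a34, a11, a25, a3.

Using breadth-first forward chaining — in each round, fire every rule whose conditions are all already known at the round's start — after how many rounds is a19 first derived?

[1] rule 2 [a27 :- a11, a25.]; rule 3 [a1 :- a16.]; rule 6 [a15 :- a3, a17.]; rule 8 [a6 :- a4, a17.]; rule 13 [a39 :- a34, a30.]. ⇒ new: a27, a1, a15, a6, a39.
[2] rule 9 [a32 :- a15, a6.]; rule 11 [a21 :- a15.]; rule 12 [a18 :- a39, a9.]. ⇒ new: a32, a21, a18.
[3] rule 5 [a37 :- a18, a25.]; rule 7 [a20 :- a32.]. ⇒ new: a37, a20.
[4] rule 4 [a19 :- a37.]. ⇒ new: a19.
a19 first appears in round 4.

4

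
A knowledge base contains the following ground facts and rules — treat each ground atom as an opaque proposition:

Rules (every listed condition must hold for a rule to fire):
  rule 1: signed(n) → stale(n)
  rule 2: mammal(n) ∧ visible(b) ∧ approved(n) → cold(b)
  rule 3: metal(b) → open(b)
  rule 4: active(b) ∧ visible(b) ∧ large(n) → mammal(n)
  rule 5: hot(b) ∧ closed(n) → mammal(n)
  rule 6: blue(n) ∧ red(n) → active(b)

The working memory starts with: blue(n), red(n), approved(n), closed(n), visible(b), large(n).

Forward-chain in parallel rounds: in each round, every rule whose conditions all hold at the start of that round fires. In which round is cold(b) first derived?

3

Round 1 — rule 6, derive active(b).
Round 2 — rule 4, derive mammal(n).
Round 3 — rule 2, derive cold(b).
cold(b) first appears in round 3.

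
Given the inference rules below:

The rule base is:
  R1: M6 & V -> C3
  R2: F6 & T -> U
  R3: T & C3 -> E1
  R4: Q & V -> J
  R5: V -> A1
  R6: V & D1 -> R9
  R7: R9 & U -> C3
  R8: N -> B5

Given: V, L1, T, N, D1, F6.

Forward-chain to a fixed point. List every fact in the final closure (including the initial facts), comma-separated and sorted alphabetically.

A1, B5, C3, D1, E1, F6, L1, N, R9, T, U, V

Round 1 — R2, R5, R6, R8, derive U, A1, R9, B5.
Round 2 — R7, derive C3.
Round 3 — R3, derive E1.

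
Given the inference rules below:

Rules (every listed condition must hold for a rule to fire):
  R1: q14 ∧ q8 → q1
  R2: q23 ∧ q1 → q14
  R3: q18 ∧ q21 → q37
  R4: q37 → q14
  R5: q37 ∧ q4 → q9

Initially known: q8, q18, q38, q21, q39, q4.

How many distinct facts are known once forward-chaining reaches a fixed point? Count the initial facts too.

10

Round 1: R3 [q18 ∧ q21 → q37]. Adds q37.
Round 2: R4 [q37 → q14]; R5 [q37 ∧ q4 → q9]. Adds q14, q9.
Round 3: R1 [q14 ∧ q8 → q1]. Adds q1.
Closure: {q1, q14, q18, q21, q37, q38, q39, q4, q8, q9} — 10 facts.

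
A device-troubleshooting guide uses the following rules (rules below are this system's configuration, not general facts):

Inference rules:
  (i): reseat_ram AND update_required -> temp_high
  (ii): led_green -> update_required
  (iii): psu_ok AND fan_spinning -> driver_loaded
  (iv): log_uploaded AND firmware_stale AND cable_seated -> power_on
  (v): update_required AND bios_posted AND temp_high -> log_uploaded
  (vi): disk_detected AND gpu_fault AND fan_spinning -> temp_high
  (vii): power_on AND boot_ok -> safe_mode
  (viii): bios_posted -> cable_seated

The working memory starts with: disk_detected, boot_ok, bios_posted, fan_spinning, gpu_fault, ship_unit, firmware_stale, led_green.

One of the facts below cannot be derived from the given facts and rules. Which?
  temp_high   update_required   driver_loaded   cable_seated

driver_loaded

Round 1: (ii) [led_green -> update_required]; (vi) [disk_detected AND gpu_fault AND fan_spinning -> temp_high]; (viii) [bios_posted -> cable_seated]. New: update_required, temp_high, cable_seated.
Round 2: (v) [update_required AND bios_posted AND temp_high -> log_uploaded]. New: log_uploaded.
Round 3: (iv) [log_uploaded AND firmware_stale AND cable_seated -> power_on]. New: power_on.
Round 4: (vii) [power_on AND boot_ok -> safe_mode]. New: safe_mode.
Derived: update_required (round 1), temp_high (round 1), cable_seated (round 1). driver_loaded never appears in any round.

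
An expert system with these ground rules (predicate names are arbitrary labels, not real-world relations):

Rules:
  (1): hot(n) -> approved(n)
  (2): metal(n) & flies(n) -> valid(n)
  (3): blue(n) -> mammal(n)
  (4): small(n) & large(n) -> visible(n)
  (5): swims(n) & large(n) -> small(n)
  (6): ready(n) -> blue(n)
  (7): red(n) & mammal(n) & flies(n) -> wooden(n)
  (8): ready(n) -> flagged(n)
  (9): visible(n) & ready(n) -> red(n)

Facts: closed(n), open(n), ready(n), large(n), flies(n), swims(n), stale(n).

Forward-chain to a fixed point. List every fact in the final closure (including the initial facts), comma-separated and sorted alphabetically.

blue(n), closed(n), flagged(n), flies(n), large(n), mammal(n), open(n), ready(n), red(n), small(n), stale(n), swims(n), visible(n), wooden(n)

[1] (5) [swims(n) & large(n) -> small(n)]; (6) [ready(n) -> blue(n)]; (8) [ready(n) -> flagged(n)]. ⇒ new: small(n), blue(n), flagged(n).
[2] (3) [blue(n) -> mammal(n)]; (4) [small(n) & large(n) -> visible(n)]. ⇒ new: mammal(n), visible(n).
[3] (9) [visible(n) & ready(n) -> red(n)]. ⇒ new: red(n).
[4] (7) [red(n) & mammal(n) & flies(n) -> wooden(n)]. ⇒ new: wooden(n).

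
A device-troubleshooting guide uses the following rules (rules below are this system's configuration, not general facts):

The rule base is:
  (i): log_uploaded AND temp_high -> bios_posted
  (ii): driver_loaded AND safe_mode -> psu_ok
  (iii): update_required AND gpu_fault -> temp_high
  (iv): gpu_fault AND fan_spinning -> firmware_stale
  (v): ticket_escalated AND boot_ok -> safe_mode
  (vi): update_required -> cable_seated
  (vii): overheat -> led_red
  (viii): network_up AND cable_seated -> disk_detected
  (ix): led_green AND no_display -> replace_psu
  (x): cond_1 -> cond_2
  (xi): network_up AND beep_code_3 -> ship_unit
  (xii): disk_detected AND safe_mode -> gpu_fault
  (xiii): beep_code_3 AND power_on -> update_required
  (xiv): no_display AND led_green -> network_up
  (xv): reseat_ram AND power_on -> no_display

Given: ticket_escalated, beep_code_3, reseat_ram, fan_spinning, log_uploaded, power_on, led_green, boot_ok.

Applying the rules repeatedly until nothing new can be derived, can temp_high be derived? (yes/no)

Round 1: (v) [ticket_escalated AND boot_ok -> safe_mode]; (xiii) [beep_code_3 AND power_on -> update_required]; (xv) [reseat_ram AND power_on -> no_display]. New: safe_mode, update_required, no_display.
Round 2: (vi) [update_required -> cable_seated]; (ix) [led_green AND no_display -> replace_psu]; (xiv) [no_display AND led_green -> network_up]. New: cable_seated, replace_psu, network_up.
Round 3: (viii) [network_up AND cable_seated -> disk_detected]; (xi) [network_up AND beep_code_3 -> ship_unit]. New: disk_detected, ship_unit.
Round 4: (xii) [disk_detected AND safe_mode -> gpu_fault]. New: gpu_fault.
Round 5: (iii) [update_required AND gpu_fault -> temp_high]; (iv) [gpu_fault AND fan_spinning -> firmware_stale]. New: temp_high, firmware_stale.
Round 6: (i) [log_uploaded AND temp_high -> bios_posted]. New: bios_posted.
temp_high appears in round 5, so it is derivable.

yes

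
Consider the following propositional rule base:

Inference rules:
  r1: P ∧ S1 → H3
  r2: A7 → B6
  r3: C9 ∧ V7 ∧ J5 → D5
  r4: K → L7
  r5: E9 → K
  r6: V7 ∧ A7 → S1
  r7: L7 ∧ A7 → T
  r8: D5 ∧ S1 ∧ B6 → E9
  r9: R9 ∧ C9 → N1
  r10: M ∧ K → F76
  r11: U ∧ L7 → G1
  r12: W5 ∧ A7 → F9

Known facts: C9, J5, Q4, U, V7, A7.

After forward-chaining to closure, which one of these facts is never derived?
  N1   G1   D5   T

Round 1 fires r2, r3, r6, giving B6, D5, S1.
Round 2 fires r8, giving E9.
Round 3 fires r5, giving K.
Round 4 fires r4, giving L7.
Round 5 fires r7, r11, giving T, G1.
Derived: D5 (round 1), G1 (round 5), T (round 5). N1 never appears in any round.

N1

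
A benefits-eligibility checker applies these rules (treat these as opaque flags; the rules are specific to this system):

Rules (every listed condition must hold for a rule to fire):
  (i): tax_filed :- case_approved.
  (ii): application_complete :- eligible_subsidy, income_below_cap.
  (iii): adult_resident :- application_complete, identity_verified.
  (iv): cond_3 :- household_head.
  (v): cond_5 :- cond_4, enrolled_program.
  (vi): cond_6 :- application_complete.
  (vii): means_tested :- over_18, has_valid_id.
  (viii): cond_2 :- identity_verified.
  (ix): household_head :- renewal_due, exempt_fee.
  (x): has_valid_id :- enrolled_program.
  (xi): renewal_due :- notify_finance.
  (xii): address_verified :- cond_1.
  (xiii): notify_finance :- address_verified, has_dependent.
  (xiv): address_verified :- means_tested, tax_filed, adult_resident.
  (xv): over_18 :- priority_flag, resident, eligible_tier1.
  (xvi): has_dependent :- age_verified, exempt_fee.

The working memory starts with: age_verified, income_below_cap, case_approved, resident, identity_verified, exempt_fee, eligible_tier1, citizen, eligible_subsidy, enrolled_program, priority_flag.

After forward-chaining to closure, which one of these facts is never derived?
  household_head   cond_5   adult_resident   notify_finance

[1] (i) [tax_filed :- case_approved.]; (ii) [application_complete :- eligible_subsidy, income_below_cap.]; (viii) [cond_2 :- identity_verified.]; (x) [has_valid_id :- enrolled_program.]; (xv) [over_18 :- priority_flag, resident, eligible_tier1.]; (xvi) [has_dependent :- age_verified, exempt_fee.]. ⇒ new: tax_filed, application_complete, cond_2, has_valid_id, over_18, has_dependent.
[2] (iii) [adult_resident :- application_complete, identity_verified.]; (vi) [cond_6 :- application_complete.]; (vii) [means_tested :- over_18, has_valid_id.]. ⇒ new: adult_resident, cond_6, means_tested.
[3] (xiv) [address_verified :- means_tested, tax_filed, adult_resident.]. ⇒ new: address_verified.
[4] (xiii) [notify_finance :- address_verified, has_dependent.]. ⇒ new: notify_finance.
[5] (xi) [renewal_due :- notify_finance.]. ⇒ new: renewal_due.
[6] (ix) [household_head :- renewal_due, exempt_fee.]. ⇒ new: household_head.
[7] (iv) [cond_3 :- household_head.]. ⇒ new: cond_3.
Derived: notify_finance (round 4), household_head (round 6), adult_resident (round 2). cond_5 never appears in any round.

cond_5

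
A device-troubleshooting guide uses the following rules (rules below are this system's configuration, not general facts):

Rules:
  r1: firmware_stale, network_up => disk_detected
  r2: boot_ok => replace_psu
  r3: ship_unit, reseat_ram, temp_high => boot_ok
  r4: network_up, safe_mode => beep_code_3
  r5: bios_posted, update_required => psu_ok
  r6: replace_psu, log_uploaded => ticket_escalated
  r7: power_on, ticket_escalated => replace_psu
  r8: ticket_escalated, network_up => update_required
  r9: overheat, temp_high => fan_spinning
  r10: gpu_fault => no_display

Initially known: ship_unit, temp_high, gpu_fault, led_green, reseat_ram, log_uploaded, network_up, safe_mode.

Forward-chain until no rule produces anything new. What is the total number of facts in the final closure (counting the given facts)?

Round 1 — r3, r4, r10, derive boot_ok, beep_code_3, no_display.
Round 2 — r2, derive replace_psu.
Round 3 — r6, derive ticket_escalated.
Round 4 — r8, derive update_required.
Closure: {beep_code_3, boot_ok, gpu_fault, led_green, log_uploaded, network_up, no_display, replace_psu, reseat_ram, safe_mode, ship_unit, temp_high, ticket_escalated, update_required} — 14 facts.

14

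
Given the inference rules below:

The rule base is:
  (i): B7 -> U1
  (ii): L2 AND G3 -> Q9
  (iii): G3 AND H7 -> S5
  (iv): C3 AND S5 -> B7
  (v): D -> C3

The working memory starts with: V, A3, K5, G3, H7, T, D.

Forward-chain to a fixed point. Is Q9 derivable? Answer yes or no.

no

Round 1: (iii) [G3 AND H7 -> S5]; (v) [D -> C3]. Adds S5, C3.
Round 2: (iv) [C3 AND S5 -> B7]. Adds B7.
Round 3: (i) [B7 -> U1]. Adds U1.
Fixed point reached. Q9 is concluded only by (ii); (ii) needs L2 (never derived).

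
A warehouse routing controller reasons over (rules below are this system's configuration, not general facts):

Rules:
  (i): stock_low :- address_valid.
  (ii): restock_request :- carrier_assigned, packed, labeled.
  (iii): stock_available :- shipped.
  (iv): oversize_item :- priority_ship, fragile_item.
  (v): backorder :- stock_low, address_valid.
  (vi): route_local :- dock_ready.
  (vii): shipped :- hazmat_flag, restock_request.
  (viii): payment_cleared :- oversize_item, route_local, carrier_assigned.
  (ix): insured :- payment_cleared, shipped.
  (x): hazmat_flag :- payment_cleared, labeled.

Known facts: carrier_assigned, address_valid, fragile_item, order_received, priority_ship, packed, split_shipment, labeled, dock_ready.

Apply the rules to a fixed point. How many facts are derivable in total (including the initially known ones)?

Round 1 — (i), (ii), (iv), (vi), derive stock_low, restock_request, oversize_item, route_local.
Round 2 — (v), (viii), derive backorder, payment_cleared.
Round 3 — (x), derive hazmat_flag.
Round 4 — (vii), derive shipped.
Round 5 — (iii), (ix), derive stock_available, insured.
Closure: {address_valid, backorder, carrier_assigned, dock_ready, fragile_item, hazmat_flag, insured, labeled, order_received, oversize_item, packed, payment_cleared, priority_ship, restock_request, route_local, shipped, split_shipment, stock_available, stock_low} — 19 facts.

19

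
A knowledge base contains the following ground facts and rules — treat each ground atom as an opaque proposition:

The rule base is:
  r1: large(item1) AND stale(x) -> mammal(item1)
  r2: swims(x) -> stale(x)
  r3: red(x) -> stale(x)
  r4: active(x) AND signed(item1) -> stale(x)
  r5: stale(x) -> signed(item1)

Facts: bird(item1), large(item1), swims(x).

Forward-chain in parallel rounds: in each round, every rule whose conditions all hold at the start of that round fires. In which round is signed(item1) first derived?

Round 1 — r2, derive stale(x).
Round 2 — r1, r5, derive mammal(item1), signed(item1).
signed(item1) first appears in round 2.

2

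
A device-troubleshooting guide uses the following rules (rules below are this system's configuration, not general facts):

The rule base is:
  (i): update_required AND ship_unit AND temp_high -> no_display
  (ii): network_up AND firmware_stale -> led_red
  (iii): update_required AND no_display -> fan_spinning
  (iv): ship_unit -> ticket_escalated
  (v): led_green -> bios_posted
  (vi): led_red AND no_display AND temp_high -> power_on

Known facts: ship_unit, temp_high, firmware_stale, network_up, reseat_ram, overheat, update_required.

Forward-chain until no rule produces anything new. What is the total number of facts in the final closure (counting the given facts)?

Round 1: (i) [update_required AND ship_unit AND temp_high -> no_display]; (ii) [network_up AND firmware_stale -> led_red]; (iv) [ship_unit -> ticket_escalated]. New: no_display, led_red, ticket_escalated.
Round 2: (iii) [update_required AND no_display -> fan_spinning]; (vi) [led_red AND no_display AND temp_high -> power_on]. New: fan_spinning, power_on.
Closure: {fan_spinning, firmware_stale, led_red, network_up, no_display, overheat, power_on, reseat_ram, ship_unit, temp_high, ticket_escalated, update_required} — 12 facts.

12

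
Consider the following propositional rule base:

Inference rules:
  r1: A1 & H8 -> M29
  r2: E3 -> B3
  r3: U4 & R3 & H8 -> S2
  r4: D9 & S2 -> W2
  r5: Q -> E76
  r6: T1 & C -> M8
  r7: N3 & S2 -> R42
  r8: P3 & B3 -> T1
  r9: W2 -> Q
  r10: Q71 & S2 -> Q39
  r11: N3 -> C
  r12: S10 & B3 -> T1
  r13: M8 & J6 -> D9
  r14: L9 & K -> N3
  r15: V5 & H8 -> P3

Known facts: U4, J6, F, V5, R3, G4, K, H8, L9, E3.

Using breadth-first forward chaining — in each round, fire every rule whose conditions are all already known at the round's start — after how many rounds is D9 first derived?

Round 1: r2 [E3 -> B3]; r3 [U4 & R3 & H8 -> S2]; r14 [L9 & K -> N3]; r15 [V5 & H8 -> P3]. New: B3, S2, N3, P3.
Round 2: r7 [N3 & S2 -> R42]; r8 [P3 & B3 -> T1]; r11 [N3 -> C]. New: R42, T1, C.
Round 3: r6 [T1 & C -> M8]. New: M8.
Round 4: r13 [M8 & J6 -> D9]. New: D9.
D9 first appears in round 4.

4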